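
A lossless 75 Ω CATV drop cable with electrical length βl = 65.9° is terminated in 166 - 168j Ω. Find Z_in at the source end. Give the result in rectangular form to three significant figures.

Z_in ≈ 16.4 − j13.6 Ω

tan(βl) = tan(65.9°) = 2.24
Z_in = Z_0·(Z_L + jZ_0·tanβl)/(Z_0 + jZ_L·tanβl)
     = 75·(166 − j0.335)/(451 + j371)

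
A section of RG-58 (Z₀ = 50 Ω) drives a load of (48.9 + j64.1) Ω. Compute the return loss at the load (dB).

RL ≈ 5.29 dB

Γ = (-1.1 + j64.1)/(98.9 + j64.1), |Γ| = 0.544
RL = −20·log₁₀|Γ| = −20·log₁₀(0.544)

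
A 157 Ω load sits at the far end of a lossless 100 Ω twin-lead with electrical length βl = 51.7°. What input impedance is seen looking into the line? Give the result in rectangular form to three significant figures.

tan(βl) = tan(51.7°) = 1.27
Z_in = Z_0·(Z_L + jZ_0·tanβl)/(Z_0 + jZ_L·tanβl)
     = 100·(157 + j127)/(100 + j199)

Z_in ≈ 82.5 − j37.5 Ω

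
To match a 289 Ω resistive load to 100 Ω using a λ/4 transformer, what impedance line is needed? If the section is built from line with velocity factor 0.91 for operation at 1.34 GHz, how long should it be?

Z_qwt ≈ 170 Ω; length ≈ 5.09 cm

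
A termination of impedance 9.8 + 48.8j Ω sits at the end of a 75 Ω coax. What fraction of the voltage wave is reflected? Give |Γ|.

Γ = (Z_L − Z_0)/(Z_L + Z_0) = (-65.2 + j48.8)/(84.8 + j48.8)
|Γ| = 81.4/97.8

|Γ| ≈ 0.832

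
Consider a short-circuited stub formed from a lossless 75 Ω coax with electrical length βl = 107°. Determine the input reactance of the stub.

tan(βl) = -3.27
For a short-circuited stub, Z_in = jZ_0·tan(βl)

X_in ≈ -245 Ω (capacitive)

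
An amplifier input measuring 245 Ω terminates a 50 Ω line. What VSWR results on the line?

Γ = (245 − 50)/(245 + 50) = 0.661
VSWR = (1 + 0.661)/(1 − 0.661)

VSWR ≈ 4.9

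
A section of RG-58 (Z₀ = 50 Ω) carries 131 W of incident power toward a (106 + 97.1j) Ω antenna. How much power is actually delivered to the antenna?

|Γ| = |(56 + j97.1)/(156 + j97.1)| = 0.61
|Γ|² = 0.372
P_refl = |Γ|²·P_inc = 48.7 W, P_del = (1 − |Γ|²)·P_inc = 82.3 W

P_delivered ≈ 82.3 W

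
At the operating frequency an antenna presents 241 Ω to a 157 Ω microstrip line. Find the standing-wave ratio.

For a purely resistive load, VSWR = R_L/Z_0 or Z_0/R_L (whichever > 1) = 241/157

VSWR ≈ 1.54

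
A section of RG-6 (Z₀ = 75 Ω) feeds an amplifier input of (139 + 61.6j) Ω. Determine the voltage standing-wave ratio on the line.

Γ = (Z_L − Z_0)/(Z_L + Z_0) = (64 + j61.6)/(214 + j61.6)
|Γ| = 88.8/223 = 0.399
VSWR = (1 + |Γ|)/(1 − |Γ|) = 1.4/0.601

VSWR ≈ 2.33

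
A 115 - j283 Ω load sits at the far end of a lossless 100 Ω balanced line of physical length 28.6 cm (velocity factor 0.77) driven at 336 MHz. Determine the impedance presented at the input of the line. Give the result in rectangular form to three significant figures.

λ = v/f = 0.77·c / 336 MHz = 0.688 m
βl = 2π·l/λ = 2π × 0.416 = 150°
tan(βl) = tan(150°) = -0.583
Z_in = Z_0·(Z_L + jZ_0·tanβl)/(Z_0 + jZ_L·tanβl)
     = 100·(115 − j341)/(-65 − j67)

Z_in ≈ 177 + j343 Ω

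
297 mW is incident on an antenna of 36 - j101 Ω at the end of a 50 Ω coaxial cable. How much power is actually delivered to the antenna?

P_delivered ≈ 122 mW

|Γ| = |(-14 − j101)/(86 − j101)| = 0.769
|Γ|² = 0.591
P_refl = |Γ|²·P_inc = 175 mW, P_del = (1 − |Γ|²)·P_inc = 122 mW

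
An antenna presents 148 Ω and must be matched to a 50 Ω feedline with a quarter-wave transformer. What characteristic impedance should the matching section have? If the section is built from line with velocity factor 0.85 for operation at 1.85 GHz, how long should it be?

Z_qwt ≈ 86 Ω; length ≈ 3.45 cm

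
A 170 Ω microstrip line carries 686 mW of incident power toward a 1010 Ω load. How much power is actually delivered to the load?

Γ = (1010 − 170)/(1010 + 170) = 0.712
|Γ|² = 0.507
P_refl = |Γ|²·P_inc = 348 mW, P_del = (1 − |Γ|²)·P_inc = 338 mW

P_delivered ≈ 338 mW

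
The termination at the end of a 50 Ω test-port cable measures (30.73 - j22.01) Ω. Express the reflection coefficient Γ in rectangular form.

Γ ≈ -0.153 − j0.314

Γ = (Z_L − Z_0)/(Z_L + Z_0) = (-19.27 − j22.01)/(80.73 − j22.01)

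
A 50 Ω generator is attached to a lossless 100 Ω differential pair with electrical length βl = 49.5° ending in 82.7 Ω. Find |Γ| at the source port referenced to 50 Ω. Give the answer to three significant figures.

tan(βl) = 1.17
Z_in = Z_0·(Z_L + jZ_0·tanβl)/(Z_0 + jZ_L·tanβl) = 101 + j19.1 Ω
Γ_s = (Z_in − Z_s)/(Z_in + Z_s) = (51.2 + j19.1)/(151 + j19.1), |Γ_s| = 0.359

|Γ| ≈ 0.359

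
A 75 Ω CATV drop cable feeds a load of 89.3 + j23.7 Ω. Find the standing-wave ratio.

Γ = (Z_L − Z_0)/(Z_L + Z_0) = (14.3 + j23.7)/(164.3 + j23.7)
|Γ| = 27.7/166 = 0.167
VSWR = (1 + |Γ|)/(1 − |Γ|) = 1.17/0.833

VSWR ≈ 1.4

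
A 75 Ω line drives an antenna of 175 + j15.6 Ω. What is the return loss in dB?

RL ≈ 7.87 dB

Γ = (100 + j15.6)/(250 + j15.6), |Γ| = 0.404
RL = −20·log₁₀|Γ| = −20·log₁₀(0.404)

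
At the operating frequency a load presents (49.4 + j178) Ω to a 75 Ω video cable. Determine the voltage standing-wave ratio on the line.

Γ = (Z_L − Z_0)/(Z_L + Z_0) = (-25.6 + j178)/(124.4 + j178)
|Γ| = 180/217 = 0.828
VSWR = (1 + |Γ|)/(1 − |Γ|) = 1.83/0.172

VSWR ≈ 10.6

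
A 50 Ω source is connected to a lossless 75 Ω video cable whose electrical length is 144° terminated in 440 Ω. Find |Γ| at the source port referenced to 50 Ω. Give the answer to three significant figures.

|Γ| ≈ 0.754

tan(βl) = -0.727
Z_in = Z_0·(Z_L + jZ_0·tanβl)/(Z_0 + jZ_L·tanβl) = 35.1 + j95 Ω
Γ_s = (Z_in − Z_s)/(Z_in + Z_s) = (-14.9 + j95)/(85.1 + j95), |Γ_s| = 0.754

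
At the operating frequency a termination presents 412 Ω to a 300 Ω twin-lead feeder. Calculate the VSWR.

VSWR ≈ 1.37

Γ = (412 − 300)/(412 + 300) = 0.157
VSWR = (1 + 0.157)/(1 − 0.157)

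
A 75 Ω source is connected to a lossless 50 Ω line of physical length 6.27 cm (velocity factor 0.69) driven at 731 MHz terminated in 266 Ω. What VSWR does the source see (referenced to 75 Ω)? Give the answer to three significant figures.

λ = v/f = 0.69·c / 731 MHz = 0.283 m
βl = 2π·l/λ = 2π × 0.221 = 79.7°
tan(βl) = 5.51
Z_in = Z_0·(Z_L + jZ_0·tanβl)/(Z_0 + jZ_L·tanβl) = 9.7 − j8.75 Ω
Γ_s = (Z_in − Z_s)/(Z_in + Z_s) = (-65.3 − j8.75)/(84.7 − j8.75), |Γ_s| = 0.774
VSWR = (1 + |Γ_s|)/(1 − |Γ_s|)

VSWR ≈ 7.84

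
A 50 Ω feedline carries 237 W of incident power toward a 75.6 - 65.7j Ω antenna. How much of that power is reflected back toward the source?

P_reflected ≈ 58.6 W

|Γ| = |(25.6 − j65.7)/(125.6 − j65.7)| = 0.497
|Γ|² = 0.247
P_refl = |Γ|²·P_inc = 58.6 W, P_del = (1 − |Γ|²)·P_inc = 178 W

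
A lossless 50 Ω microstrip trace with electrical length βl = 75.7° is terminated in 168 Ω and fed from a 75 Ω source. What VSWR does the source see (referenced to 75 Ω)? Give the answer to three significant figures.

VSWR ≈ 4.88

tan(βl) = 3.92
Z_in = Z_0·(Z_L + jZ_0·tanβl)/(Z_0 + jZ_L·tanβl) = 15.8 − j11.5 Ω
Γ_s = (Z_in − Z_s)/(Z_in + Z_s) = (-59.2 − j11.5)/(90.8 − j11.5), |Γ_s| = 0.66
VSWR = (1 + |Γ_s|)/(1 − |Γ_s|)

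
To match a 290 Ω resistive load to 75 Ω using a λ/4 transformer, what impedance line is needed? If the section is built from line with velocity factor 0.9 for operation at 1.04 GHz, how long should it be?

Z_qwt ≈ 147 Ω; length ≈ 6.49 cm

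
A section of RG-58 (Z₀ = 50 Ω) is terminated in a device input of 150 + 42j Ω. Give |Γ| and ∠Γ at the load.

Γ = (Z_L − Z_0)/(Z_L + Z_0) = (100 + j42)/(200 + j42)
|Γ| = 108/204 = 0.531

Γ ≈ 0.531 ∠ 10.9°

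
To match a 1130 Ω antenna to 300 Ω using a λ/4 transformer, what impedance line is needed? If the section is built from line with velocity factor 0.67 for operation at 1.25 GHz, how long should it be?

Z_qwt = √(Z_0·R_L) = √(300 × 1130) = √339000
λ = 0.67·c/f = 0.161 m, so l = λ/4 = 0.0402 m

Z_qwt ≈ 582 Ω; length ≈ 4.02 cm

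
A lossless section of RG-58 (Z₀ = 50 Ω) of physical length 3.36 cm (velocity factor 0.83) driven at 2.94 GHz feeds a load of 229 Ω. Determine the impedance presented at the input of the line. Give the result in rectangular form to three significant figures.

λ = v/f = 0.83·c / 2.94 GHz = 0.0847 m
βl = 2π·l/λ = 2π × 0.397 = 143°
tan(βl) = tan(143°) = -0.758
Z_in = Z_0·(Z_L + jZ_0·tanβl)/(Z_0 + jZ_L·tanβl)
     = 50·(229 − j37.9)/(50 − j174)

Z_in ≈ 27.6 + j58 Ω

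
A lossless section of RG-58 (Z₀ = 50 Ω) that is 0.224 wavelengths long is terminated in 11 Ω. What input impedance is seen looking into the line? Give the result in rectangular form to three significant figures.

βl = 2π × 0.224 = 80.6°
tan(βl) = tan(80.6°) = 6.07
Z_in = Z_0·(Z_L + jZ_0·tanβl)/(Z_0 + jZ_L·tanβl)
     = 50·(11 + j303)/(50 + j66.7)

Z_in ≈ 150 + j104 Ω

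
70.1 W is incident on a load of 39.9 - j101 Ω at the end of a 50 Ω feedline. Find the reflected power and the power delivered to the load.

|Γ| = |(-10.1 − j101)/(89.9 − j101)| = 0.751
|Γ|² = 0.564
P_refl = |Γ|²·P_inc = 39.5 W, P_del = (1 − |Γ|²)·P_inc = 30.6 W

P_reflected ≈ 39.5 W; P_delivered ≈ 30.6 W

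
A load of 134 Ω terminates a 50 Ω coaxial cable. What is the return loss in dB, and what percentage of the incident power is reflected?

RL ≈ 6.81 dB; 20.8% of incident power reflected

Γ = (134 − 50)/(134 + 50) = 0.457
RL = −20·log₁₀(0.457) = 6.81 dB
P_refl/P_inc = |Γ|² = 0.208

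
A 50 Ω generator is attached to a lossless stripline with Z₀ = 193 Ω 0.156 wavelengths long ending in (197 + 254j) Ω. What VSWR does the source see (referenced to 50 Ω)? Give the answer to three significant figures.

VSWR ≈ 10.6

βl = 2π × 0.156 = 56.2°
tan(βl) = 1.49
Z_in = Z_0·(Z_L + jZ_0·tanβl)/(Z_0 + jZ_L·tanβl) = 196 − j253 Ω
Γ_s = (Z_in − Z_s)/(Z_in + Z_s) = (146 − j253)/(246 − j253), |Γ_s| = 0.828
VSWR = (1 + |Γ_s|)/(1 − |Γ_s|)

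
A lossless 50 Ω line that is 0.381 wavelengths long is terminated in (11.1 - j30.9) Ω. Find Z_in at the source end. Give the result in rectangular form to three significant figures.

βl = 2π × 0.381 = 137°
tan(βl) = tan(137°) = -0.927
Z_in = Z_0·(Z_L + jZ_0·tanβl)/(Z_0 + jZ_L·tanβl)
     = 50·(11.1 − j77.3)/(21.3 − j10.3)

Z_in ≈ 91.9 − j137 Ω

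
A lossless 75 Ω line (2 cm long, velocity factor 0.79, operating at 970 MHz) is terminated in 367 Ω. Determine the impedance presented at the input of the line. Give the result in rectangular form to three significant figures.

λ = v/f = 0.79·c / 970 MHz = 0.244 m
βl = 2π·l/λ = 2π × 0.0819 = 29.5°
tan(βl) = tan(29.5°) = 0.565
Z_in = Z_0·(Z_L + jZ_0·tanβl)/(Z_0 + jZ_L·tanβl)
     = 75·(367 + j42.4)/(75 + j207)

Z_in ≈ 56 − j112 Ω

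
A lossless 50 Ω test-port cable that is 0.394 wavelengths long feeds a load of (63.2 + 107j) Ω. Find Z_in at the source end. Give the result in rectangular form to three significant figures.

Z_in ≈ 12.5 + j29.9 Ω

βl = 2π × 0.394 = 142°
tan(βl) = tan(142°) = -0.786
Z_in = Z_0·(Z_L + jZ_0·tanβl)/(Z_0 + jZ_L·tanβl)
     = 50·(63.2 + j67.7)/(134 − j49.7)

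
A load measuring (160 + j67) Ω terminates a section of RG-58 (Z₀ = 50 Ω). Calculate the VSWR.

Γ = (Z_L − Z_0)/(Z_L + Z_0) = (110 + j67)/(210 + j67)
|Γ| = 129/220 = 0.584
VSWR = (1 + |Γ|)/(1 − |Γ|) = 1.58/0.416

VSWR ≈ 3.81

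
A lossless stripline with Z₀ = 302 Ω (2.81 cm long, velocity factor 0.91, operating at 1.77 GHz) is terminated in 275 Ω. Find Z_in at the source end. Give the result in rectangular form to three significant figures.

λ = v/f = 0.91·c / 1.77 GHz = 0.154 m
βl = 2π·l/λ = 2π × 0.182 = 65.6°
tan(βl) = tan(65.6°) = 2.2
Z_in = Z_0·(Z_L + jZ_0·tanβl)/(Z_0 + jZ_L·tanβl)
     = 302·(275 + j665)/(302 + j606)

Z_in ≈ 320 + j22.6 Ω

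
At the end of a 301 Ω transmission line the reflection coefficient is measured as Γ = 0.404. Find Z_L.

Z_L ≈ 709 Ω

Z_L = Z_0·(1 + Γ)/(1 − Γ) = 301·(1.4)/(0.596)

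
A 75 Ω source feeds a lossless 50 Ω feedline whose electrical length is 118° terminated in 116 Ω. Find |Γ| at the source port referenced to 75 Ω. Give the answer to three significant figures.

tan(βl) = -1.88
Z_in = Z_0·(Z_L + jZ_0·tanβl)/(Z_0 + jZ_L·tanβl) = 26.3 + j20.6 Ω
Γ_s = (Z_in − Z_s)/(Z_in + Z_s) = (-48.7 + j20.6)/(101 + j20.6), |Γ_s| = 0.512

|Γ| ≈ 0.512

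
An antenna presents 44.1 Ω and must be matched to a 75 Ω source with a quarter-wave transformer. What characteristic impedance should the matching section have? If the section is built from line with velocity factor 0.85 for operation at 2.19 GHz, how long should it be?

Z_qwt ≈ 57.5 Ω; length ≈ 2.91 cm

Z_qwt = √(Z_0·R_L) = √(75 × 44.1) = √3308
λ = 0.85·c/f = 0.116 m, so l = λ/4 = 0.0291 m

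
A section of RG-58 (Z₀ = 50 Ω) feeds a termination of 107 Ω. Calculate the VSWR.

VSWR ≈ 2.14

For a purely resistive load, VSWR = R_L/Z_0 or Z_0/R_L (whichever > 1) = 107/50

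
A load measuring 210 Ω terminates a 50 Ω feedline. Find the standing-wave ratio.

Γ = (210 − 50)/(210 + 50) = 0.615
VSWR = (1 + 0.615)/(1 − 0.615)

VSWR ≈ 4.2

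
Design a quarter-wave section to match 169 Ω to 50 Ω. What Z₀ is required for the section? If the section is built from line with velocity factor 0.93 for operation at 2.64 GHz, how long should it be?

Z_qwt ≈ 91.9 Ω; length ≈ 2.64 cm

Z_qwt = √(Z_0·R_L) = √(50 × 169) = √8450
λ = 0.93·c/f = 0.106 m, so l = λ/4 = 0.0264 m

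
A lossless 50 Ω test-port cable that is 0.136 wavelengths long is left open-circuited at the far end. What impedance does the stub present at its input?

Z_in ≈ −j43.5 Ω

βl = 2π × 0.136 = 49°
tan(βl) = 1.15
For an open-circuited stub, Z_in = −jZ_0·cot(βl) = −jZ_0/tan(βl)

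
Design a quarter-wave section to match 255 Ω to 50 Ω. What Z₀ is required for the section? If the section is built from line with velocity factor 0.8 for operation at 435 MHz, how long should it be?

Z_qwt = √(Z_0·R_L) = √(50 × 255) = √12750
λ = 0.8·c/f = 0.552 m, so l = λ/4 = 0.138 m

Z_qwt ≈ 113 Ω; length ≈ 13.8 cm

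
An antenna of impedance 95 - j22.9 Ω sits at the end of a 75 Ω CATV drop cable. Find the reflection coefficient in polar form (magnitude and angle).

Γ = (Z_L − Z_0)/(Z_L + Z_0) = (20 − j22.9)/(170 − j22.9)
|Γ| = 30.4/172 = 0.177

Γ ≈ 0.177 ∠ -41.2°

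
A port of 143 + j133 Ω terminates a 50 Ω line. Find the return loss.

RL ≈ 3.19 dB

Γ = (93 + j133)/(193 + j133), |Γ| = 0.692
RL = −20·log₁₀|Γ| = −20·log₁₀(0.692)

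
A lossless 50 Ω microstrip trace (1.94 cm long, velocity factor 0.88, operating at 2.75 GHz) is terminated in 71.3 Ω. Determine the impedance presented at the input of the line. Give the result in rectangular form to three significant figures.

λ = v/f = 0.88·c / 2.75 GHz = 0.096 m
βl = 2π·l/λ = 2π × 0.202 = 72.8°
tan(βl) = tan(72.8°) = 3.22
Z_in = Z_0·(Z_L + jZ_0·tanβl)/(Z_0 + jZ_L·tanβl)
     = 50·(71.3 + j161)/(50 + j230)

Z_in ≈ 36.7 − j7.53 Ω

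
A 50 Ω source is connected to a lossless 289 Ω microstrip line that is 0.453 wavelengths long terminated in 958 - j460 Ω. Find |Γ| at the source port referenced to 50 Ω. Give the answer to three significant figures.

|Γ| ≈ 0.918

βl = 2π × 0.453 = 163°
tan(βl) = -0.304
Z_in = Z_0·(Z_L + jZ_0·tanβl)/(Z_0 + jZ_L·tanβl) = 816 + j533 Ω
Γ_s = (Z_in − Z_s)/(Z_in + Z_s) = (766 + j533)/(866 + j533), |Γ_s| = 0.918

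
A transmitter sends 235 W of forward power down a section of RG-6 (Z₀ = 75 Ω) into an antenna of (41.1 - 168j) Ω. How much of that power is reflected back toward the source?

|Γ| = |(-33.9 − j168)/(116.1 − j168)| = 0.839
|Γ|² = 0.704
P_refl = |Γ|²·P_inc = 166 W, P_del = (1 − |Γ|²)·P_inc = 69.5 W

P_reflected ≈ 166 W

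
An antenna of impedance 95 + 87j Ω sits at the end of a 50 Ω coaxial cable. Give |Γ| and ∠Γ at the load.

Γ = (Z_L − Z_0)/(Z_L + Z_0) = (45 + j87)/(145 + j87)
|Γ| = 97.9/169 = 0.579

Γ ≈ 0.579 ∠ 31.7°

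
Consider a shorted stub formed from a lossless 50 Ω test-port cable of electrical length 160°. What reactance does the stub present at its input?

X_in ≈ -18.2 Ω (capacitive)

tan(βl) = -0.364
For a shorted stub, Z_in = jZ_0·tan(βl)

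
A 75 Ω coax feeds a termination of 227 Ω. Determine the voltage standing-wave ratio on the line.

VSWR ≈ 3.03

Γ = (227 − 75)/(227 + 75) = 0.503
VSWR = (1 + 0.503)/(1 − 0.503)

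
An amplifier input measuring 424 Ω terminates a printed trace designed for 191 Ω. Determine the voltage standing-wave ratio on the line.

For a purely resistive load, VSWR = R_L/Z_0 or Z_0/R_L (whichever > 1) = 424/191

VSWR ≈ 2.22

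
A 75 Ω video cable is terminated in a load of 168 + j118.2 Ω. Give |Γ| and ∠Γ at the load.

Γ ≈ 0.557 ∠ 25.9°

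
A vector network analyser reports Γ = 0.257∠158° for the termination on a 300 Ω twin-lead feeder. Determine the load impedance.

Z_L = Z_0·(1 + Γ)/(1 − Γ) = 300·(0.762 + j0.0963)/(1.24 − j0.0963)

Z_L ≈ 182 + j37.4 Ω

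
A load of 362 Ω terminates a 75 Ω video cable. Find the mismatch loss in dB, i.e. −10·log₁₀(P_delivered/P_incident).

Γ = (362 − 75)/(362 + 75) = 0.657
|Γ|² = 0.431, so P_del/P_inc = 1 − |Γ|² = 0.569
ML = −10·log₁₀(1 − |Γ|²)

mismatch loss ≈ 2.45 dB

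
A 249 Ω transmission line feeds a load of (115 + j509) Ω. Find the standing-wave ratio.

Γ = (Z_L − Z_0)/(Z_L + Z_0) = (-134 + j509)/(364 + j509)
|Γ| = 526/626 = 0.841
VSWR = (1 + |Γ|)/(1 − |Γ|) = 1.84/0.159

VSWR ≈ 11.6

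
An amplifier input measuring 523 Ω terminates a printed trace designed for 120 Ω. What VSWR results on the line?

VSWR ≈ 4.36

Γ = (523 − 120)/(523 + 120) = 0.627
VSWR = (1 + 0.627)/(1 − 0.627)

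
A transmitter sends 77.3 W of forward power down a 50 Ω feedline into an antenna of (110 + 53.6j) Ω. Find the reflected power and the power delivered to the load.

|Γ| = |(60 + j53.6)/(160 + j53.6)| = 0.477
|Γ|² = 0.227
P_refl = |Γ|²·P_inc = 17.6 W, P_del = (1 − |Γ|²)·P_inc = 59.7 W

P_reflected ≈ 17.6 W; P_delivered ≈ 59.7 W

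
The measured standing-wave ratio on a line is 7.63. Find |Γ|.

|Γ| = (S − 1)/(S + 1) = (7.63 − 1)/(7.63 + 1) = 6.63/8.63

|Γ| ≈ 0.768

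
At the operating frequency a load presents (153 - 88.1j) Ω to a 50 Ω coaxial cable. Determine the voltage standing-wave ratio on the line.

VSWR ≈ 4.16

Γ = (Z_L − Z_0)/(Z_L + Z_0) = (103 − j88.1)/(203 − j88.1)
|Γ| = 136/221 = 0.612
VSWR = (1 + |Γ|)/(1 − |Γ|) = 1.61/0.388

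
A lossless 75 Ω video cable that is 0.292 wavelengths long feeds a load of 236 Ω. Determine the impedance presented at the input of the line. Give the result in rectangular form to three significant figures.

βl = 2π × 0.292 = 105°
tan(βl) = tan(105°) = -3.7
Z_in = Z_0·(Z_L + jZ_0·tanβl)/(Z_0 + jZ_L·tanβl)
     = 75·(236 − j278)/(75 − j873)

Z_in ≈ 25.4 + j18.1 Ω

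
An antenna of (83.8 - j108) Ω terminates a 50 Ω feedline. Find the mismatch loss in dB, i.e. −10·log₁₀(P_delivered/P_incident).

mismatch loss ≈ 2.47 dB

Γ = (33.8 − j108)/(133.8 − j108), |Γ| = 0.658
|Γ|² = 0.433, so P_del/P_inc = 1 − |Γ|² = 0.567
ML = −10·log₁₀(1 − |Γ|²)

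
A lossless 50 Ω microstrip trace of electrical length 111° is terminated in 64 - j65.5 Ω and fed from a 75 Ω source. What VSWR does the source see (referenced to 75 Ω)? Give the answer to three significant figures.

VSWR ≈ 3.39

tan(βl) = -2.61
Z_in = Z_0·(Z_L + jZ_0·tanβl)/(Z_0 + jZ_L·tanβl) = 29.4 + j40.5 Ω
Γ_s = (Z_in − Z_s)/(Z_in + Z_s) = (-45.6 + j40.5)/(104 + j40.5), |Γ_s| = 0.544
VSWR = (1 + |Γ_s|)/(1 − |Γ_s|)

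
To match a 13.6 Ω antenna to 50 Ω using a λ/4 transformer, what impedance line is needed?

Z_qwt ≈ 26.1 Ω

Z_qwt = √(Z_0·R_L) = √(50 × 13.6) = √680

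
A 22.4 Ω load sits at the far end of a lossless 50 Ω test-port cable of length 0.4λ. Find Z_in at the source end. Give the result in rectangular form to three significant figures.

Z_in ≈ 30.9 − j26.3 Ω

βl = 2π × 0.4 = 144°
tan(βl) = tan(144°) = -0.727
Z_in = Z_0·(Z_L + jZ_0·tanβl)/(Z_0 + jZ_L·tanβl)
     = 50·(22.4 − j36.3)/(50 − j16.3)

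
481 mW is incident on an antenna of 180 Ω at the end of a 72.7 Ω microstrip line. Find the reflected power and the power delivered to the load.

Γ = (180 − 72.7)/(180 + 72.7) = 0.425
|Γ|² = 0.18
P_refl = |Γ|²·P_inc = 86.7 mW, P_del = (1 − |Γ|²)·P_inc = 394 mW

P_reflected ≈ 86.7 mW; P_delivered ≈ 394 mW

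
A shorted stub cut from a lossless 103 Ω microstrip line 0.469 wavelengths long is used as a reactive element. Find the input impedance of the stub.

βl = 2π × 0.469 = 169°
tan(βl) = -0.197
For a shorted stub, Z_in = jZ_0·tan(βl)

Z_in ≈ −j20.3 Ω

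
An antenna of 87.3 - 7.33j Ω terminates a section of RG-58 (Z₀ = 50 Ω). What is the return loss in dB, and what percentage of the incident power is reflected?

Γ = (37.3 − j7.33)/(137.3 − j7.33), |Γ| = 0.276
RL = −20·log₁₀(0.276) = 11.2 dB
P_refl/P_inc = |Γ|² = 0.0764

RL ≈ 11.2 dB; 7.64% of incident power reflected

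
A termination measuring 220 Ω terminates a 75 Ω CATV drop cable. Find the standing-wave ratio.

VSWR ≈ 2.93

For a purely resistive load, VSWR = R_L/Z_0 or Z_0/R_L (whichever > 1) = 220/75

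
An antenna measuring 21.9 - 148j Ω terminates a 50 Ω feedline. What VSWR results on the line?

VSWR ≈ 22.7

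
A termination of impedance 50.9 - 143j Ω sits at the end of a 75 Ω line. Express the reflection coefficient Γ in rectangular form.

Γ = (Z_L − Z_0)/(Z_L + Z_0) = (-24.1 − j143)/(125.9 − j143)

Γ ≈ 0.48 − j0.591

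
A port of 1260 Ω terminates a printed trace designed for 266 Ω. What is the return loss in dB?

RL ≈ 3.72 dB

Γ = (1260 − 266)/(1260 + 266) = 0.651
RL = −20·log₁₀|Γ| = −20·log₁₀(0.651)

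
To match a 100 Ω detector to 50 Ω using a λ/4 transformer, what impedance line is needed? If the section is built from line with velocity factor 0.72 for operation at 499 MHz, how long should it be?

Z_qwt = √(Z_0·R_L) = √(50 × 100) = √5000
λ = 0.72·c/f = 0.433 m, so l = λ/4 = 0.108 m

Z_qwt ≈ 70.7 Ω; length ≈ 10.8 cm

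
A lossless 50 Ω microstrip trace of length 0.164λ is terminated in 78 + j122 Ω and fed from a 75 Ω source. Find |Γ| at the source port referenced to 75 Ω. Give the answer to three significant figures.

|Γ| ≈ 0.72

βl = 2π × 0.164 = 59°
tan(βl) = 1.67
Z_in = Z_0·(Z_L + jZ_0·tanβl)/(Z_0 + jZ_L·tanβl) = 18.2 − j51.5 Ω
Γ_s = (Z_in − Z_s)/(Z_in + Z_s) = (-56.8 − j51.5)/(93.2 − j51.5), |Γ_s| = 0.72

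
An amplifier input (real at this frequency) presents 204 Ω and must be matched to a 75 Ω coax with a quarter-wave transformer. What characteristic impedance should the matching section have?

Z_qwt ≈ 124 Ω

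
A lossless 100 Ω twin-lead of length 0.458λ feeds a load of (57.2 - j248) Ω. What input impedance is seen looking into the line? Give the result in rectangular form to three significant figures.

Z_in ≈ 462 − j617 Ω

βl = 2π × 0.458 = 165°
tan(βl) = tan(165°) = -0.27
Z_in = Z_0·(Z_L + jZ_0·tanβl)/(Z_0 + jZ_L·tanβl)
     = 100·(57.2 − j275)/(33 − j15.5)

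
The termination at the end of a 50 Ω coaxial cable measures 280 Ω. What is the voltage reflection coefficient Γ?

Γ = (Z_L − Z_0)/(Z_L + Z_0) = (280 − 50)/(280 + 50) = 230/330

Γ = 0.697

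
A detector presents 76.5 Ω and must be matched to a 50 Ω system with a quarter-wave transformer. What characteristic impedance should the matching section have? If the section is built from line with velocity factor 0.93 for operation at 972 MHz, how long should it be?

Z_qwt ≈ 61.8 Ω; length ≈ 7.18 cm

Z_qwt = √(Z_0·R_L) = √(50 × 76.5) = √3825
λ = 0.93·c/f = 0.287 m, so l = λ/4 = 0.0718 m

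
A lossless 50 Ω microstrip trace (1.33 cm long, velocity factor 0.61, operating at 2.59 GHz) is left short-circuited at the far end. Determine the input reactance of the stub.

X_in ≈ 122 Ω (inductive)

λ = v/f = 0.61·c / 2.59 GHz = 0.0707 m
βl = 2π·l/λ = 2π × 0.188 = 67.8°
tan(βl) = 2.45
For a short-circuited stub, Z_in = jZ_0·tan(βl)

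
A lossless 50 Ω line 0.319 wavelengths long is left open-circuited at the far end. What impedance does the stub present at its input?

βl = 2π × 0.319 = 115°
tan(βl) = -2.16
For an open-circuited stub, Z_in = −jZ_0·cot(βl) = −jZ_0/tan(βl)

Z_in ≈ +j23.1 Ω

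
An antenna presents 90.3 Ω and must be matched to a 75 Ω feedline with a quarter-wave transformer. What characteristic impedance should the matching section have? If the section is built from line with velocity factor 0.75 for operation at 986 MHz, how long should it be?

Z_qwt ≈ 82.3 Ω; length ≈ 5.7 cm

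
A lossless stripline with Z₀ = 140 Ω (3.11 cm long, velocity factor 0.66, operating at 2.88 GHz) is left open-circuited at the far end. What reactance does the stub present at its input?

λ = v/f = 0.66·c / 2.88 GHz = 0.0688 m
βl = 2π·l/λ = 2π × 0.452 = 163°
tan(βl) = -0.309
For an open-circuited stub, Z_in = −jZ_0·cot(βl) = −jZ_0/tan(βl)

X_in ≈ 454 Ω (inductive)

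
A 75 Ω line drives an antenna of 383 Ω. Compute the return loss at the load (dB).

RL ≈ 3.45 dB

Γ = (383 − 75)/(383 + 75) = 0.672
RL = −20·log₁₀|Γ| = −20·log₁₀(0.672)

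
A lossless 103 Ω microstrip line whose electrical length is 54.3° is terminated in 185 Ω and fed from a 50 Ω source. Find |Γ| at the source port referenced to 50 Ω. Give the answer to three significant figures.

tan(βl) = 1.39
Z_in = Z_0·(Z_L + jZ_0·tanβl)/(Z_0 + jZ_L·tanβl) = 75 − j44 Ω
Γ_s = (Z_in − Z_s)/(Z_in + Z_s) = (25 − j44)/(125 − j44), |Γ_s| = 0.382

|Γ| ≈ 0.382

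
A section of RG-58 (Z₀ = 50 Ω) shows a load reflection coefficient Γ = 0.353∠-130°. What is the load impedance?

Z_L = Z_0·(1 + Γ)/(1 − Γ) = 50·(0.773 − j0.27)/(1.23 + j0.27)

Z_L ≈ 27.7 − j17.1 Ω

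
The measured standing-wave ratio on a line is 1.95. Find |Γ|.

|Γ| ≈ 0.322

|Γ| = (S − 1)/(S + 1) = (1.95 − 1)/(1.95 + 1) = 0.95/2.95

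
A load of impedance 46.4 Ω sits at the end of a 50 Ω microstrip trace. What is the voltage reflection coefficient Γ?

Γ = (Z_L − Z_0)/(Z_L + Z_0) = (46.4 − 50)/(46.4 + 50) = -3.6/96.4

Γ = -0.0373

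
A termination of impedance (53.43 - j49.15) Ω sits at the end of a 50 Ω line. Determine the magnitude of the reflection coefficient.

|Γ| ≈ 0.43

Γ = (Z_L − Z_0)/(Z_L + Z_0) = (3.43 − j49.15)/(103.4 − j49.15)
|Γ| = 49.3/115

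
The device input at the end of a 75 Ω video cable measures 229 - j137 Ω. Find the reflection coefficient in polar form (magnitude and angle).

Γ = (Z_L − Z_0)/(Z_L + Z_0) = (154 − j137)/(304 − j137)
|Γ| = 206/333 = 0.618

Γ ≈ 0.618 ∠ -17.4°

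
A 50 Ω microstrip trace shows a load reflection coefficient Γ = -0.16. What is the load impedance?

Z_L ≈ 36.2 Ω

Z_L = Z_0·(1 + Γ)/(1 − Γ) = 50·(0.84)/(1.16)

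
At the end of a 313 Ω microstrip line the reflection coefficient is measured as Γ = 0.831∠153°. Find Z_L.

Z_L ≈ 30.5 + j74.5 Ω

Z_L = Z_0·(1 + Γ)/(1 − Γ) = 313·(0.26 + j0.377)/(1.74 − j0.377)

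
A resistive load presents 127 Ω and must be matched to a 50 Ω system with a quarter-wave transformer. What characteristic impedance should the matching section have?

Z_qwt = √(Z_0·R_L) = √(50 × 127) = √6350

Z_qwt ≈ 79.7 Ω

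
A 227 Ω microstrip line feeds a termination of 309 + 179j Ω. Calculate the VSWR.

Γ = (Z_L − Z_0)/(Z_L + Z_0) = (82 + j179)/(536 + j179)
|Γ| = 197/565 = 0.348
VSWR = (1 + |Γ|)/(1 − |Γ|) = 1.35/0.652

VSWR ≈ 2.07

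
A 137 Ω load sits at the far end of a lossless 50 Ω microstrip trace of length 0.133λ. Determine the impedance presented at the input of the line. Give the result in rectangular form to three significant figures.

βl = 2π × 0.133 = 47.9°
tan(βl) = tan(47.9°) = 1.11
Z_in = Z_0·(Z_L + jZ_0·tanβl)/(Z_0 + jZ_L·tanβl)
     = 50·(137 + j55.3)/(50 + j152)

Z_in ≈ 29.9 − j35.3 Ω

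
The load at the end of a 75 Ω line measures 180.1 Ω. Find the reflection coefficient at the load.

Γ = (Z_L − Z_0)/(Z_L + Z_0) = (180.1 − 75)/(180.1 + 75) = 105.1/255.1

Γ = 0.412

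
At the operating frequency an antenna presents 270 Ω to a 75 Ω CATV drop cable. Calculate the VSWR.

Γ = (270 − 75)/(270 + 75) = 0.565
VSWR = (1 + 0.565)/(1 − 0.565)

VSWR ≈ 3.6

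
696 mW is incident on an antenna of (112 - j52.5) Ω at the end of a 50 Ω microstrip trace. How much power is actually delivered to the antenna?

|Γ| = |(62 − j52.5)/(162 − j52.5)| = 0.477
|Γ|² = 0.228
P_refl = |Γ|²·P_inc = 158 mW, P_del = (1 − |Γ|²)·P_inc = 538 mW

P_delivered ≈ 538 mW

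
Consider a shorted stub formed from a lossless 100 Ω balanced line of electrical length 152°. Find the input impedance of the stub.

tan(βl) = -0.532
For a shorted stub, Z_in = jZ_0·tan(βl)

Z_in ≈ −j53.2 Ω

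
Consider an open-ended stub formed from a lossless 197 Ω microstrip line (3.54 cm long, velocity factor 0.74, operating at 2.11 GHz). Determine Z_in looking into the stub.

Z_in ≈ +j119 Ω

λ = v/f = 0.74·c / 2.11 GHz = 0.105 m
βl = 2π·l/λ = 2π × 0.336 = 121°
tan(βl) = -1.66
For an open-ended stub, Z_in = −jZ_0·cot(βl) = −jZ_0/tan(βl)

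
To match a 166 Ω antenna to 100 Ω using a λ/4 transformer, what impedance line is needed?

Z_qwt ≈ 129 Ω

Z_qwt = √(Z_0·R_L) = √(100 × 166) = √16600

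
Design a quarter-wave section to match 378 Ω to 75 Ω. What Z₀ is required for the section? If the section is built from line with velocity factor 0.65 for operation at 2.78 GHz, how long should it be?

Z_qwt = √(Z_0·R_L) = √(75 × 378) = √28350
λ = 0.65·c/f = 0.0701 m, so l = λ/4 = 0.0175 m

Z_qwt ≈ 168 Ω; length ≈ 1.75 cm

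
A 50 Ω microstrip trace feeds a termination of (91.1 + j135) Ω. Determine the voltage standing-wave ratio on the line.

VSWR ≈ 6.21

Γ = (Z_L − Z_0)/(Z_L + Z_0) = (41.1 + j135)/(141.1 + j135)
|Γ| = 141/195 = 0.723
VSWR = (1 + |Γ|)/(1 − |Γ|) = 1.72/0.277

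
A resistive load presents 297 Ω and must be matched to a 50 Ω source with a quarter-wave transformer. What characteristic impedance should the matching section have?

Z_qwt = √(Z_0·R_L) = √(50 × 297) = √14850

Z_qwt ≈ 122 Ω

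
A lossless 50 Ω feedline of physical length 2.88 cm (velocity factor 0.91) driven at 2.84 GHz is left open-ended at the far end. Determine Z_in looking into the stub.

Z_in ≈ +j16.1 Ω

λ = v/f = 0.91·c / 2.84 GHz = 0.0961 m
βl = 2π·l/λ = 2π × 0.3 = 108°
tan(βl) = -3.1
For an open-ended stub, Z_in = −jZ_0·cot(βl) = −jZ_0/tan(βl)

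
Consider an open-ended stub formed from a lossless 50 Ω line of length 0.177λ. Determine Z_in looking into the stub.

Z_in ≈ −j24.7 Ω

βl = 2π × 0.177 = 63.7°
tan(βl) = 2.03
For an open-ended stub, Z_in = −jZ_0·cot(βl) = −jZ_0/tan(βl)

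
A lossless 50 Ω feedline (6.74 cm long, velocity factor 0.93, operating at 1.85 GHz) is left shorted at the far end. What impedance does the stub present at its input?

Z_in ≈ −j17.3 Ω

λ = v/f = 0.93·c / 1.85 GHz = 0.151 m
βl = 2π·l/λ = 2π × 0.447 = 161°
tan(βl) = -0.346
For a shorted stub, Z_in = jZ_0·tan(βl)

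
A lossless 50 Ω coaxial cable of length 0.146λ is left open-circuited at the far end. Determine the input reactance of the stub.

βl = 2π × 0.146 = 52.6°
tan(βl) = 1.31
For an open-circuited stub, Z_in = −jZ_0·cot(βl) = −jZ_0/tan(βl)

X_in ≈ -38.3 Ω (capacitive)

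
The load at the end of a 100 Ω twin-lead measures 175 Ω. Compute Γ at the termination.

Γ = 0.273

Γ = (Z_L − Z_0)/(Z_L + Z_0) = (175 − 100)/(175 + 100) = 75/275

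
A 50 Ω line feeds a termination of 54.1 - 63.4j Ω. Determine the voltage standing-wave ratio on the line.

VSWR ≈ 3.18

Γ = (Z_L − Z_0)/(Z_L + Z_0) = (4.1 − j63.4)/(104.1 − j63.4)
|Γ| = 63.5/122 = 0.521
VSWR = (1 + |Γ|)/(1 − |Γ|) = 1.52/0.479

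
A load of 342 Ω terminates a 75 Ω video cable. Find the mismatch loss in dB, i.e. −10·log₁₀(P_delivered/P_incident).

mismatch loss ≈ 2.29 dB

Γ = (342 − 75)/(342 + 75) = 0.64
|Γ|² = 0.41, so P_del/P_inc = 1 − |Γ|² = 0.59
ML = −10·log₁₀(1 − |Γ|²)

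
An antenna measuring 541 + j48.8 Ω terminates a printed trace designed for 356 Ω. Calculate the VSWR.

Γ = (Z_L − Z_0)/(Z_L + Z_0) = (185 + j48.8)/(897 + j48.8)
|Γ| = 191/898 = 0.213
VSWR = (1 + |Γ|)/(1 − |Γ|) = 1.21/0.787

VSWR ≈ 1.54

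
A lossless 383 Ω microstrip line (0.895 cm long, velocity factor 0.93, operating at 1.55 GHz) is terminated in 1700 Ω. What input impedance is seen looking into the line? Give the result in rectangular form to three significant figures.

Z_in ≈ 614 − j757 Ω

λ = v/f = 0.93·c / 1.55 GHz = 0.18 m
βl = 2π·l/λ = 2π × 0.0497 = 17.9°
tan(βl) = tan(17.9°) = 0.323
Z_in = Z_0·(Z_L + jZ_0·tanβl)/(Z_0 + jZ_L·tanβl)
     = 383·(1700 + j124)/(383 + j549)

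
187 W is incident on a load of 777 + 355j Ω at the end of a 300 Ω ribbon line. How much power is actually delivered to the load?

P_delivered ≈ 136 W

|Γ| = |(477 + j355)/(1077 + j355)| = 0.524
|Γ|² = 0.275
P_refl = |Γ|²·P_inc = 51.4 W, P_del = (1 − |Γ|²)·P_inc = 136 W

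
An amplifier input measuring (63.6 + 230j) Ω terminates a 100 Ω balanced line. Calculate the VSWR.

Γ = (Z_L − Z_0)/(Z_L + Z_0) = (-36.4 + j230)/(163.6 + j230)
|Γ| = 233/282 = 0.825
VSWR = (1 + |Γ|)/(1 − |Γ|) = 1.83/0.175

VSWR ≈ 10.4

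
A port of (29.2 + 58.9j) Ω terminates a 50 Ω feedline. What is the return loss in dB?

RL ≈ 3.97 dB

Γ = (-20.8 + j58.9)/(79.2 + j58.9), |Γ| = 0.633
RL = −20·log₁₀|Γ| = −20·log₁₀(0.633)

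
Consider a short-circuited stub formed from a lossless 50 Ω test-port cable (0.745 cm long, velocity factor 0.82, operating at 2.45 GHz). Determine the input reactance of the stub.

X_in ≈ 25.2 Ω (inductive)

λ = v/f = 0.82·c / 2.45 GHz = 0.1 m
βl = 2π·l/λ = 2π × 0.0742 = 26.7°
tan(βl) = 0.503
For a short-circuited stub, Z_in = jZ_0·tan(βl)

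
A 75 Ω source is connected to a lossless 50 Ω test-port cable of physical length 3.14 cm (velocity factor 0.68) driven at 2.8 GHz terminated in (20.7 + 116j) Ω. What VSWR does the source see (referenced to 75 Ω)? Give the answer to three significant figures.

λ = v/f = 0.68·c / 2.8 GHz = 0.0729 m
βl = 2π·l/λ = 2π × 0.431 = 155°
tan(βl) = -0.463
Z_in = Z_0·(Z_L + jZ_0·tanβl)/(Z_0 + jZ_L·tanβl) = 5.79 + j45.3 Ω
Γ_s = (Z_in − Z_s)/(Z_in + Z_s) = (-69.2 + j45.3)/(80.8 + j45.3), |Γ_s| = 0.893
VSWR = (1 + |Γ_s|)/(1 − |Γ_s|)

VSWR ≈ 17.7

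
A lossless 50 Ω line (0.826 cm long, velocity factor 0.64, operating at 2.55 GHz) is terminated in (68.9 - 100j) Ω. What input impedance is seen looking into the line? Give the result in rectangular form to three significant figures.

Z_in ≈ 13.9 − j28.2 Ω

λ = v/f = 0.64·c / 2.55 GHz = 0.0753 m
βl = 2π·l/λ = 2π × 0.11 = 39.5°
tan(βl) = tan(39.5°) = 0.824
Z_in = Z_0·(Z_L + jZ_0·tanβl)/(Z_0 + jZ_L·tanβl)
     = 50·(68.9 − j58.8)/(132 + j56.8)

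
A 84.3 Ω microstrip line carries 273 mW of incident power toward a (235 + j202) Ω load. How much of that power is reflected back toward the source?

P_reflected ≈ 121 mW

|Γ| = |(150.7 + j202)/(319.3 + j202)| = 0.667
|Γ|² = 0.445
P_refl = |Γ|²·P_inc = 121 mW, P_del = (1 − |Γ|²)·P_inc = 152 mW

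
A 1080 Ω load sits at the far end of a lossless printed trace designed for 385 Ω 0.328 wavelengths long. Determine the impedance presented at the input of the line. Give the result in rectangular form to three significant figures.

Z_in ≈ 170 + j173 Ω

βl = 2π × 0.328 = 118°
tan(βl) = tan(118°) = -1.87
Z_in = Z_0·(Z_L + jZ_0·tanβl)/(Z_0 + jZ_L·tanβl)
     = 385·(1080 − j722)/(385 − j2020)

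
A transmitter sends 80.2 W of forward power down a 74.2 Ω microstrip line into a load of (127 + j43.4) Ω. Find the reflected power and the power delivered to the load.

P_reflected ≈ 8.84 W; P_delivered ≈ 71.4 W

|Γ| = |(52.8 + j43.4)/(201.2 + j43.4)| = 0.332
|Γ|² = 0.11
P_refl = |Γ|²·P_inc = 8.84 W, P_del = (1 − |Γ|²)·P_inc = 71.4 W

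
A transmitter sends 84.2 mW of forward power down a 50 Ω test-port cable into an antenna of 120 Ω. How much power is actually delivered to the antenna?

P_delivered ≈ 69.9 mW

Γ = (120 − 50)/(120 + 50) = 0.412
|Γ|² = 0.17
P_refl = |Γ|²·P_inc = 14.3 mW, P_del = (1 − |Γ|²)·P_inc = 69.9 mW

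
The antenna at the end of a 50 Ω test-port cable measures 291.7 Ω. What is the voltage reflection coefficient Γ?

Γ = (Z_L − Z_0)/(Z_L + Z_0) = (291.7 − 50)/(291.7 + 50) = 241.7/341.7

Γ = 0.707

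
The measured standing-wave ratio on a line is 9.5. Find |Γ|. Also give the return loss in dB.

|Γ| ≈ 0.81; return loss ≈ 1.84 dB

|Γ| = (S − 1)/(S + 1) = (9.5 − 1)/(9.5 + 1) = 8.5/10.5
RL = −20·log₁₀|Γ| = −20·log₁₀(0.81)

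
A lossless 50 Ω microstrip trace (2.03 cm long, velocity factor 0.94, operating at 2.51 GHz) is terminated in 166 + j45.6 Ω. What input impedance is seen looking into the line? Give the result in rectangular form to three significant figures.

Z_in ≈ 18 − j25.7 Ω

λ = v/f = 0.94·c / 2.51 GHz = 0.112 m
βl = 2π·l/λ = 2π × 0.181 = 65°
tan(βl) = tan(65°) = 2.15
Z_in = Z_0·(Z_L + jZ_0·tanβl)/(Z_0 + jZ_L·tanβl)
     = 50·(166 + j153)/(-48 + j357)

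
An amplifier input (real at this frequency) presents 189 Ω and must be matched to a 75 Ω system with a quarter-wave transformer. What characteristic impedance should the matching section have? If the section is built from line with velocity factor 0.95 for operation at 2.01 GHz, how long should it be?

Z_qwt = √(Z_0·R_L) = √(75 × 189) = √14180
λ = 0.95·c/f = 0.142 m, so l = λ/4 = 0.0354 m

Z_qwt ≈ 119 Ω; length ≈ 3.54 cm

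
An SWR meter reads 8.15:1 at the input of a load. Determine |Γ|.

|Γ| = (S − 1)/(S + 1) = (8.15 − 1)/(8.15 + 1) = 7.15/9.15

|Γ| ≈ 0.781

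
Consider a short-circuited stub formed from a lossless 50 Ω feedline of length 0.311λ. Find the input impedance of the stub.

βl = 2π × 0.311 = 112°
tan(βl) = -2.48
For a short-circuited stub, Z_in = jZ_0·tan(βl)

Z_in ≈ −j124 Ω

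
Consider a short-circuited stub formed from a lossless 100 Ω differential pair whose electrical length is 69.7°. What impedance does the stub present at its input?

Z_in ≈ +j270 Ω

tan(βl) = 2.7
For a short-circuited stub, Z_in = jZ_0·tan(βl)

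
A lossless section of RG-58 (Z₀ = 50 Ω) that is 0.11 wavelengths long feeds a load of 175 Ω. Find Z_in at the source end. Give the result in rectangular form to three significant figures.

βl = 2π × 0.11 = 39.6°
tan(βl) = tan(39.6°) = 0.827
Z_in = Z_0·(Z_L + jZ_0·tanβl)/(Z_0 + jZ_L·tanβl)
     = 50·(175 + j41.4)/(50 + j145)

Z_in ≈ 31.4 − j49.6 Ω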